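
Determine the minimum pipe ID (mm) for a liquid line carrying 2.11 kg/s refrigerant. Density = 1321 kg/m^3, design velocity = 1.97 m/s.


A = m_dot / (rho * v) = 2.11 / (1321 * 1.97) = 0.0008107993867 m^2
d = sqrt(4*A/pi) * 1000
d = 32.1 mm

32.1


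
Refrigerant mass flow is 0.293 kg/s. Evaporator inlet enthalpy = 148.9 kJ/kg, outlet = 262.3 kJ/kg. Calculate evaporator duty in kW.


dh = 262.3 - 148.9 = 113.4 kJ/kg
Q_evap = m_dot * dh = 0.293 * 113.4
Q_evap = 33.23 kW

33.23


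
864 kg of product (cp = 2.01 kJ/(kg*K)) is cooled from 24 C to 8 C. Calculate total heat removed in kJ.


dT = 24 - (8) = 16 K
Q = m * cp * dT = 864 * 2.01 * 16
Q = 27786 kJ

27786


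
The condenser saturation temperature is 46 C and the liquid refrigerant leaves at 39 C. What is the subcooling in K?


Subcooling = T_cond - T_liquid
Subcooling = 46 - 39
Subcooling = 7 K

7


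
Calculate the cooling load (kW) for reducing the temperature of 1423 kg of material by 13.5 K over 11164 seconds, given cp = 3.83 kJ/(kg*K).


Q = m * cp * dT / t
Q = 1423 * 3.83 * 13.5 / 11164
Q = 6.59 kW

6.59


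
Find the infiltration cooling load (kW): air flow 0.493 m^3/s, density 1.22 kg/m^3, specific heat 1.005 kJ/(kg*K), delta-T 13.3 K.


Q = V_dot * rho * cp * dT
Q = 0.493 * 1.22 * 1.005 * 13.3
Q = 8.039 kW

8.039


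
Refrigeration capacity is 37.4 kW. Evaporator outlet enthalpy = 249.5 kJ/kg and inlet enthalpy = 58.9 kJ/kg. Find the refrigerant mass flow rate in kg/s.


dh = 249.5 - 58.9 = 190.6 kJ/kg
m_dot = Q / dh = 37.4 / 190.6 = 0.1962 kg/s

0.1962


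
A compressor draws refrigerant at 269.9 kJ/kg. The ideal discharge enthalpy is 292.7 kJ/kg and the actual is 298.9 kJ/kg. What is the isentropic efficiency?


dh_ideal = 292.7 - 269.9 = 22.8 kJ/kg
dh_actual = 298.9 - 269.9 = 29.0 kJ/kg
eta_s = dh_ideal / dh_actual = 22.8 / 29.0
eta_s = 0.7862

0.7862


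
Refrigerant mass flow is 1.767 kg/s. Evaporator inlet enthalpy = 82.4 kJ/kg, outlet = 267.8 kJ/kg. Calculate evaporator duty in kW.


dh = 267.8 - 82.4 = 185.4 kJ/kg
Q_evap = m_dot * dh = 1.767 * 185.4
Q_evap = 327.6 kW

327.6


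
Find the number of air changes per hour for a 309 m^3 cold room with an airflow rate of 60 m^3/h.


ACH = flow / volume
ACH = 60 / 309
ACH = 0.194

0.194


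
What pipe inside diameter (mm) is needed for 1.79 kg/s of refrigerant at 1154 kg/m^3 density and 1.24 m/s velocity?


A = m_dot / (rho * v) = 1.79 / (1154 * 1.24) = 0.001250908481 m^2
d = sqrt(4*A/pi) * 1000
d = 39.9 mm

39.9


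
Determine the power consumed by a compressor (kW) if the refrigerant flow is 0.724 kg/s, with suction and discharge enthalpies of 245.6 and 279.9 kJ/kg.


dh = 279.9 - 245.6 = 34.3 kJ/kg
W = m_dot * dh = 0.724 * 34.3 = 24.83 kW

24.83


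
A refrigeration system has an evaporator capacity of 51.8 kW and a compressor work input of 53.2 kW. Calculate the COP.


COP = Q_evap / W
COP = 51.8 / 53.2
COP = 0.974

0.974


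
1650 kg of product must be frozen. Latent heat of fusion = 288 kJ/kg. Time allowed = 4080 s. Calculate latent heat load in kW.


Q_lat = m * h_fg / t
Q_lat = 1650 * 288 / 4080
Q_lat = 116.47 kW

116.47


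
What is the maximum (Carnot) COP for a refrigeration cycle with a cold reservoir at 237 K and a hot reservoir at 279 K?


dT = 279 - 237 = 42 K
COP_carnot = T_cold / dT = 237 / 42
COP_carnot = 5.643

5.643


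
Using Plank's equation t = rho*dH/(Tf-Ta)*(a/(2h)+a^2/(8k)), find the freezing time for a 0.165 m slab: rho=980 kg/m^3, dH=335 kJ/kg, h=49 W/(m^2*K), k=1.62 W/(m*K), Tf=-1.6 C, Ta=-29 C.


dT = -1.6 - (-29) = 27.4 K
term1 = a/(2h) = 0.165/(2*49) = 0.001683673469
term2 = a^2/(8k) = 0.165^2/(8*1.62) = 0.002100694444
t = rho*dH*1000/dT * (term1 + term2)
t = 980*335*1000/27.4 * (0.001683673469 + 0.002100694444)
t = 45343 s

45343


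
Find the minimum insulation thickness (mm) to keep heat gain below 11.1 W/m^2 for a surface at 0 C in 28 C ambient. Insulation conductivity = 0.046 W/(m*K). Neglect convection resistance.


dT = 28 - (0) = 28 K
thickness = k * dT / q_max * 1000
thickness = 0.046 * 28 / 11.1 * 1000
thickness = 116.0 mm

116.0


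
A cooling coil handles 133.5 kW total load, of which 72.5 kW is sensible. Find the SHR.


SHR = Q_sensible / Q_total
SHR = 72.5 / 133.5
SHR = 0.543

0.543


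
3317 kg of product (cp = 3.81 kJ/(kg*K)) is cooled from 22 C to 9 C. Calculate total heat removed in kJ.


dT = 22 - (9) = 13 K
Q = m * cp * dT = 3317 * 3.81 * 13
Q = 164291 kJ

164291


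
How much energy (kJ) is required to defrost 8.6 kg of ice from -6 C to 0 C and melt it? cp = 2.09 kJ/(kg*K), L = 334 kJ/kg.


Sensible heat = cp * dT = 2.09 * 6 = 12.54 kJ/kg
Total per kg = 12.54 + 334 = 346.54 kJ/kg
Q = m * total = 8.6 * 346.54
Q = 2980.2 kJ

2980.2


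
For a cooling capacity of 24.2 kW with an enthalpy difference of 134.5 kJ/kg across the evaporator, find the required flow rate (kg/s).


m_dot = Q / dh
m_dot = 24.2 / 134.5
m_dot = 0.1799 kg/s

0.1799


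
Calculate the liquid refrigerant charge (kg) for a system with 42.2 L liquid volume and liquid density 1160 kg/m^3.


Charge = V * rho / 1000
Charge = 42.2 * 1160 / 1000
Charge = 48.95 kg

48.95


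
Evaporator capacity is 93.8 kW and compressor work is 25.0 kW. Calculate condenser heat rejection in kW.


Q_cond = Q_evap + W
Q_cond = 93.8 + 25.0
Q_cond = 118.8 kW

118.8


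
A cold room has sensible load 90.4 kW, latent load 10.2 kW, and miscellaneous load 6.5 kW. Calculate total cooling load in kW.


Q_total = Q_s + Q_l + Q_misc
Q_total = 90.4 + 10.2 + 6.5
Q_total = 107.1 kW

107.1


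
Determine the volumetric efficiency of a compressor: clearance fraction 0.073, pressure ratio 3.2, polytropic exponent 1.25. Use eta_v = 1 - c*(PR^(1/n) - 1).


PR^(1/n) = 3.2^(1/1.25) = 2.53582911
eta_v = 1 - 0.073 * (2.53582911 - 1)
eta_v = 0.8879

0.8879


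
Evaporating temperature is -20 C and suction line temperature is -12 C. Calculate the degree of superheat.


Superheat = T_suction - T_evap
Superheat = -12 - (-20)
Superheat = 8 K

8


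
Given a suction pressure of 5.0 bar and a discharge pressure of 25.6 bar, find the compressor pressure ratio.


PR = P_high / P_low
PR = 25.6 / 5.0
PR = 5.12

5.12


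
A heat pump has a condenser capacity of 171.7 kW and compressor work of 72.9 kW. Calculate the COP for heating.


COP_hp = Q_cond / W
COP_hp = 171.7 / 72.9
COP_hp = 2.355

2.355


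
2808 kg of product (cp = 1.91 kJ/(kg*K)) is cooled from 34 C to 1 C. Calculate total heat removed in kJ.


dT = 34 - (1) = 33 K
Q = m * cp * dT = 2808 * 1.91 * 33
Q = 176988 kJ

176988


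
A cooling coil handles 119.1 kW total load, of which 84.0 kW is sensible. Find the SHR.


SHR = Q_sensible / Q_total
SHR = 84.0 / 119.1
SHR = 0.705

0.705


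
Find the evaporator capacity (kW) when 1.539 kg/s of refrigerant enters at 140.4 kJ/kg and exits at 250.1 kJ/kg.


dh = 250.1 - 140.4 = 109.7 kJ/kg
Q_evap = m_dot * dh = 1.539 * 109.7
Q_evap = 168.83 kW

168.83


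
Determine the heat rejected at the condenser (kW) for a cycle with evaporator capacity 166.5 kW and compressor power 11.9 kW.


Q_cond = Q_evap + W
Q_cond = 166.5 + 11.9
Q_cond = 178.4 kW

178.4


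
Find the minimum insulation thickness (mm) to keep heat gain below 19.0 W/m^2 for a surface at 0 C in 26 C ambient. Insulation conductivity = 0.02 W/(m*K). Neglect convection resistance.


dT = 26 - (0) = 26 K
thickness = k * dT / q_max * 1000
thickness = 0.02 * 26 / 19.0 * 1000
thickness = 27.4 mm

27.4


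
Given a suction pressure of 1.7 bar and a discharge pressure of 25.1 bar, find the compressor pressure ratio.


PR = P_high / P_low
PR = 25.1 / 1.7
PR = 14.765

14.765


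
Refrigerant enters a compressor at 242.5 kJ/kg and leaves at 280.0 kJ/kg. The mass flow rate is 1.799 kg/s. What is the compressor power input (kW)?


dh = 280.0 - 242.5 = 37.5 kJ/kg
W = m_dot * dh = 1.799 * 37.5 = 67.46 kW

67.46


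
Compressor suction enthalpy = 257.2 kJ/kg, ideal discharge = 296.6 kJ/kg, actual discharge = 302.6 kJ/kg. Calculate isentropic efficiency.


dh_ideal = 296.6 - 257.2 = 39.4 kJ/kg
dh_actual = 302.6 - 257.2 = 45.4 kJ/kg
eta_s = dh_ideal / dh_actual = 39.4 / 45.4
eta_s = 0.8678

0.8678


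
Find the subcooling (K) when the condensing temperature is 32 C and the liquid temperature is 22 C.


Subcooling = T_cond - T_liquid
Subcooling = 32 - 22
Subcooling = 10 K

10


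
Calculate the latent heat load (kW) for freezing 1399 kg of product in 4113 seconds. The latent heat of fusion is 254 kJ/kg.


Q_lat = m * h_fg / t
Q_lat = 1399 * 254 / 4113
Q_lat = 86.4 kW

86.4


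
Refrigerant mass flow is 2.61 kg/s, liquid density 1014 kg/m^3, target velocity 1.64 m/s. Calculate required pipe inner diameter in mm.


A = m_dot / (rho * v) = 2.61 / (1014 * 1.64) = 0.001569490547 m^2
d = sqrt(4*A/pi) * 1000
d = 44.7 mm

44.7


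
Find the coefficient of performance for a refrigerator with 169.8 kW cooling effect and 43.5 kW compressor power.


COP = Q_evap / W
COP = 169.8 / 43.5
COP = 3.903

3.903


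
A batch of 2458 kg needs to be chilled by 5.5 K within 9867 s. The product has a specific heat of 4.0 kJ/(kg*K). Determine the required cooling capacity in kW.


Q = m * cp * dT / t
Q = 2458 * 4.0 * 5.5 / 9867
Q = 5.48 kW

5.48


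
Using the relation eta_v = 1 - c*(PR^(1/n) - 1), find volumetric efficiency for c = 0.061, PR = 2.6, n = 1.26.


PR^(1/n) = 2.6^(1/1.26) = 2.13473479
eta_v = 1 - 0.061 * (2.13473479 - 1)
eta_v = 0.9308

0.9308


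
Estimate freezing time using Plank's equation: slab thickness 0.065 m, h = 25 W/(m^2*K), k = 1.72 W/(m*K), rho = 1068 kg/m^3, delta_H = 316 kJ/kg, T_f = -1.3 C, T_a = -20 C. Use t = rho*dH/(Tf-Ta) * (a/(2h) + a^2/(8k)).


dT = -1.3 - (-20) = 18.7 K
term1 = a/(2h) = 0.065/(2*25) = 0.0013
term2 = a^2/(8k) = 0.065^2/(8*1.72) = 0.0003070494186
t = rho*dH*1000/dT * (term1 + term2)
t = 1068*316*1000/18.7 * (0.0013 + 0.0003070494186)
t = 29003 s

29003


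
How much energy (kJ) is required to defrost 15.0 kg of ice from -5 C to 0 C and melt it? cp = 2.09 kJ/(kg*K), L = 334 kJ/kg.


Sensible heat = cp * dT = 2.09 * 5 = 10.45 kJ/kg
Total per kg = 10.45 + 334 = 344.45 kJ/kg
Q = m * total = 15.0 * 344.45
Q = 5166.8 kJ

5166.8


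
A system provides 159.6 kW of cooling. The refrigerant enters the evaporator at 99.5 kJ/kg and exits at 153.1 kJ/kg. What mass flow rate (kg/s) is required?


dh = 153.1 - 99.5 = 53.6 kJ/kg
m_dot = Q / dh = 159.6 / 53.6 = 2.9776 kg/s

2.9776


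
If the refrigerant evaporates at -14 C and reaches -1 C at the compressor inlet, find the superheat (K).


Superheat = T_suction - T_evap
Superheat = -1 - (-14)
Superheat = 13 K

13


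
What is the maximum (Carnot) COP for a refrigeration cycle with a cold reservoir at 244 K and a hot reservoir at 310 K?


dT = 310 - 244 = 66 K
COP_carnot = T_cold / dT = 244 / 66
COP_carnot = 3.697

3.697


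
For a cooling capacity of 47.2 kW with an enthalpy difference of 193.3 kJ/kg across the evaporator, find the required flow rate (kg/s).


m_dot = Q / dh
m_dot = 47.2 / 193.3
m_dot = 0.2442 kg/s

0.2442


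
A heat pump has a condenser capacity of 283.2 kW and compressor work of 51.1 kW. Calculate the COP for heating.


COP_hp = Q_cond / W
COP_hp = 283.2 / 51.1
COP_hp = 5.542

5.542


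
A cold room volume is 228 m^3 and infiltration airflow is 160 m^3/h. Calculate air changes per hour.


ACH = flow / volume
ACH = 160 / 228
ACH = 0.702

0.702


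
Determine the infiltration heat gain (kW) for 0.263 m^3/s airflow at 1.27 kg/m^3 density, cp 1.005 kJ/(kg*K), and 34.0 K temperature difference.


Q = V_dot * rho * cp * dT
Q = 0.263 * 1.27 * 1.005 * 34.0
Q = 11.413 kW

11.413


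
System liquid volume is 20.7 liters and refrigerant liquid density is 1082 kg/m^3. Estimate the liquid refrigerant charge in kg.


Charge = V * rho / 1000
Charge = 20.7 * 1082 / 1000
Charge = 22.4 kg

22.4


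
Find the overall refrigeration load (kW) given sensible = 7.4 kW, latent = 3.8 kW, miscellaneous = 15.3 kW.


Q_total = Q_s + Q_l + Q_misc
Q_total = 7.4 + 3.8 + 15.3
Q_total = 26.5 kW

26.5


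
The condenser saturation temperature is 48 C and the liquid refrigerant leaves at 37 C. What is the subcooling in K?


Subcooling = T_cond - T_liquid
Subcooling = 48 - 37
Subcooling = 11 K

11


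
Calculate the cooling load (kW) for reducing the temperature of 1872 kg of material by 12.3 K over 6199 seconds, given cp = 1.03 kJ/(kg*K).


Q = m * cp * dT / t
Q = 1872 * 1.03 * 12.3 / 6199
Q = 3.826 kW

3.826


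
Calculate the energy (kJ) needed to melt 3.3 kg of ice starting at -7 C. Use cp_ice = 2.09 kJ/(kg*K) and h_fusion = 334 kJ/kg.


Sensible heat = cp * dT = 2.09 * 7 = 14.63 kJ/kg
Total per kg = 14.63 + 334 = 348.63 kJ/kg
Q = m * total = 3.3 * 348.63
Q = 1150.5 kJ

1150.5


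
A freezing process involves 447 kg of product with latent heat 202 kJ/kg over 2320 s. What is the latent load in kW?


Q_lat = m * h_fg / t
Q_lat = 447 * 202 / 2320
Q_lat = 38.92 kW

38.92


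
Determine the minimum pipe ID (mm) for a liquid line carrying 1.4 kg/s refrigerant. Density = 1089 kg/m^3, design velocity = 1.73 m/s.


A = m_dot / (rho * v) = 1.4 / (1089 * 1.73) = 0.0007431116207 m^2
d = sqrt(4*A/pi) * 1000
d = 30.8 mm

30.8


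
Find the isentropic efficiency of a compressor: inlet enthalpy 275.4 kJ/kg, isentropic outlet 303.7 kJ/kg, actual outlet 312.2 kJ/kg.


dh_ideal = 303.7 - 275.4 = 28.3 kJ/kg
dh_actual = 312.2 - 275.4 = 36.8 kJ/kg
eta_s = dh_ideal / dh_actual = 28.3 / 36.8
eta_s = 0.769

0.769


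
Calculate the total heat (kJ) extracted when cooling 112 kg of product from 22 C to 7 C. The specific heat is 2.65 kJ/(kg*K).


dT = 22 - (7) = 15 K
Q = m * cp * dT = 112 * 2.65 * 15
Q = 4452 kJ

4452


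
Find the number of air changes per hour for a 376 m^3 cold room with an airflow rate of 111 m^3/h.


ACH = flow / volume
ACH = 111 / 376
ACH = 0.295

0.295


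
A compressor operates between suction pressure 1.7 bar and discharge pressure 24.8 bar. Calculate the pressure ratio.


PR = P_high / P_low
PR = 24.8 / 1.7
PR = 14.588

14.588


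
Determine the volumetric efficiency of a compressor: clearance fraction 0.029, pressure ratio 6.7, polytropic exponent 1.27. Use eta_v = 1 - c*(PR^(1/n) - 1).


PR^(1/n) = 6.7^(1/1.27) = 4.47149347
eta_v = 1 - 0.029 * (4.47149347 - 1)
eta_v = 0.8993

0.8993


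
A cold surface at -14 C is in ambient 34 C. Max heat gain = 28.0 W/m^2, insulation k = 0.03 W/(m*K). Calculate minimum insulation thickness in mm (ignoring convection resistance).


dT = 34 - (-14) = 48 K
thickness = k * dT / q_max * 1000
thickness = 0.03 * 48 / 28.0 * 1000
thickness = 51.4 mm

51.4


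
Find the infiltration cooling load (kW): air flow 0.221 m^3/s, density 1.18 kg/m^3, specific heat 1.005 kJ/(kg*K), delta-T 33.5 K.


Q = V_dot * rho * cp * dT
Q = 0.221 * 1.18 * 1.005 * 33.5
Q = 8.78 kW

8.78


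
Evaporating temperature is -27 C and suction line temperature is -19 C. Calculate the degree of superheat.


Superheat = T_suction - T_evap
Superheat = -19 - (-27)
Superheat = 8 K

8


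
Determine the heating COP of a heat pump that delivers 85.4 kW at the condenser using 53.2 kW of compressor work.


COP_hp = Q_cond / W
COP_hp = 85.4 / 53.2
COP_hp = 1.605

1.605


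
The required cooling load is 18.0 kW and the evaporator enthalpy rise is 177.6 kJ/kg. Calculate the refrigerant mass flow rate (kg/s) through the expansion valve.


m_dot = Q / dh
m_dot = 18.0 / 177.6
m_dot = 0.1014 kg/s

0.1014


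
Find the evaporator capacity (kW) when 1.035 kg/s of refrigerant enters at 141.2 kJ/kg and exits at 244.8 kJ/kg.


dh = 244.8 - 141.2 = 103.6 kJ/kg
Q_evap = m_dot * dh = 1.035 * 103.6
Q_evap = 107.23 kW

107.23


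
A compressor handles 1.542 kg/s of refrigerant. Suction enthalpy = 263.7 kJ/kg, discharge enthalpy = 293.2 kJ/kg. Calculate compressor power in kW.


dh = 293.2 - 263.7 = 29.5 kJ/kg
W = m_dot * dh = 1.542 * 29.5 = 45.49 kW

45.49


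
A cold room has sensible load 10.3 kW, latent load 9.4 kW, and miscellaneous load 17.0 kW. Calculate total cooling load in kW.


Q_total = Q_s + Q_l + Q_misc
Q_total = 10.3 + 9.4 + 17.0
Q_total = 36.7 kW

36.7


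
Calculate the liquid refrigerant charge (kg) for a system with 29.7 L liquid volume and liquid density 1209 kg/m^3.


Charge = V * rho / 1000
Charge = 29.7 * 1209 / 1000
Charge = 35.91 kg

35.91


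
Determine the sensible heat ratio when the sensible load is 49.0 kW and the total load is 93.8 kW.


SHR = Q_sensible / Q_total
SHR = 49.0 / 93.8
SHR = 0.522

0.522


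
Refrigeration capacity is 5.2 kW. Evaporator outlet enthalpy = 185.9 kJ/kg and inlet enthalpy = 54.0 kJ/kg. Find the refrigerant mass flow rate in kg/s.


dh = 185.9 - 54.0 = 131.9 kJ/kg
m_dot = Q / dh = 5.2 / 131.9 = 0.0394 kg/s

0.0394


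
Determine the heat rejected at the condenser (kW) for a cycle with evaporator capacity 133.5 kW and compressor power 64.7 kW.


Q_cond = Q_evap + W
Q_cond = 133.5 + 64.7
Q_cond = 198.2 kW

198.2


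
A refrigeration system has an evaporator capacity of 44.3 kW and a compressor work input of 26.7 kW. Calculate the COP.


COP = Q_evap / W
COP = 44.3 / 26.7
COP = 1.659

1.659


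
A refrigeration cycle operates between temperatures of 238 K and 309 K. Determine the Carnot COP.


dT = 309 - 238 = 71 K
COP_carnot = T_cold / dT = 238 / 71
COP_carnot = 3.352

3.352


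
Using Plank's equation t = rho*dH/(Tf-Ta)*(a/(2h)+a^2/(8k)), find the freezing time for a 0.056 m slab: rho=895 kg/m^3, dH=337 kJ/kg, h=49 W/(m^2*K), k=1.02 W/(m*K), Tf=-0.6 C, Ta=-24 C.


dT = -0.6 - (-24) = 23.4 K
term1 = a/(2h) = 0.056/(2*49) = 0.0005714285714
term2 = a^2/(8k) = 0.056^2/(8*1.02) = 0.0003843137255
t = rho*dH*1000/dT * (term1 + term2)
t = 895*337*1000/23.4 * (0.0005714285714 + 0.0003843137255)
t = 12319 s

12319


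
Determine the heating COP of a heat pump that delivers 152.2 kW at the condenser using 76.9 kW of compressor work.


COP_hp = Q_cond / W
COP_hp = 152.2 / 76.9
COP_hp = 1.979

1.979


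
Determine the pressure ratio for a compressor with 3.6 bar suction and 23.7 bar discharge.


PR = P_high / P_low
PR = 23.7 / 3.6
PR = 6.583

6.583


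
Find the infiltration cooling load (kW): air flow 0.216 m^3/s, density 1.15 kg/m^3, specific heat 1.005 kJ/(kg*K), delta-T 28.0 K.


Q = V_dot * rho * cp * dT
Q = 0.216 * 1.15 * 1.005 * 28.0
Q = 6.99 kW

6.99


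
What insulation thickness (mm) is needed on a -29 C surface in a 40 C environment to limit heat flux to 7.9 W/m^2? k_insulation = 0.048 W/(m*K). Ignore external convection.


dT = 40 - (-29) = 69 K
thickness = k * dT / q_max * 1000
thickness = 0.048 * 69 / 7.9 * 1000
thickness = 419.2 mm

419.2


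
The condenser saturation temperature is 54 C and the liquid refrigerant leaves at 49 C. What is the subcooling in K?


Subcooling = T_cond - T_liquid
Subcooling = 54 - 49
Subcooling = 5 K

5


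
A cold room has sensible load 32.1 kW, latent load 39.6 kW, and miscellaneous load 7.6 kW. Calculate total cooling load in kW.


Q_total = Q_s + Q_l + Q_misc
Q_total = 32.1 + 39.6 + 7.6
Q_total = 79.3 kW

79.3


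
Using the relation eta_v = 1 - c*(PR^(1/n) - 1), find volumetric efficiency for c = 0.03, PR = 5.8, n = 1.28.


PR^(1/n) = 5.8^(1/1.28) = 3.94846343
eta_v = 1 - 0.03 * (3.94846343 - 1)
eta_v = 0.9115

0.9115


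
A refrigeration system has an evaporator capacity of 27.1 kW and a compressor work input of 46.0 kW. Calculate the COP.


COP = Q_evap / W
COP = 27.1 / 46.0
COP = 0.589

0.589


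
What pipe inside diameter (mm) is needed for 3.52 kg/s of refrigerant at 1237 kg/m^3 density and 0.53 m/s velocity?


A = m_dot / (rho * v) = 3.52 / (1237 * 0.53) = 0.005369045622 m^2
d = sqrt(4*A/pi) * 1000
d = 82.7 mm

82.7


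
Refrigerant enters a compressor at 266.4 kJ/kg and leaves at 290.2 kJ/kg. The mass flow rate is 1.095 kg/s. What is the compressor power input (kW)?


dh = 290.2 - 266.4 = 23.8 kJ/kg
W = m_dot * dh = 1.095 * 23.8 = 26.06 kW

26.06


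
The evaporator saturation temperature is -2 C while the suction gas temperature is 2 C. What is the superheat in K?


Superheat = T_suction - T_evap
Superheat = 2 - (-2)
Superheat = 4 K

4


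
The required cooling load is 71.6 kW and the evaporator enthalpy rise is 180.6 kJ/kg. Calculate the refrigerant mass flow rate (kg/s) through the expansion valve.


m_dot = Q / dh
m_dot = 71.6 / 180.6
m_dot = 0.3965 kg/s

0.3965


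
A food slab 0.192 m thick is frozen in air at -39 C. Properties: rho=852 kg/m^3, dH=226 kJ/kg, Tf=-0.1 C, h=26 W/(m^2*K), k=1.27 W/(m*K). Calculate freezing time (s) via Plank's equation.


dT = -0.1 - (-39) = 38.9 K
term1 = a/(2h) = 0.192/(2*26) = 0.003692307692
term2 = a^2/(8k) = 0.192^2/(8*1.27) = 0.003628346457
t = rho*dH*1000/dT * (term1 + term2)
t = 852*226*1000/38.9 * (0.003692307692 + 0.003628346457)
t = 36237 s

36237


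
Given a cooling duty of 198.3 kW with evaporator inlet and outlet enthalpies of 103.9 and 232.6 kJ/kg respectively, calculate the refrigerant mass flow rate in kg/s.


dh = 232.6 - 103.9 = 128.7 kJ/kg
m_dot = Q / dh = 198.3 / 128.7 = 1.5408 kg/s

1.5408


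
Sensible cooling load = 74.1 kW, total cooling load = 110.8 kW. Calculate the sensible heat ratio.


SHR = Q_sensible / Q_total
SHR = 74.1 / 110.8
SHR = 0.669

0.669


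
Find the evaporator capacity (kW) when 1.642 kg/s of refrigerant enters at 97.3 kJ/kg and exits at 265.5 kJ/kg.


dh = 265.5 - 97.3 = 168.2 kJ/kg
Q_evap = m_dot * dh = 1.642 * 168.2
Q_evap = 276.18 kW

276.18


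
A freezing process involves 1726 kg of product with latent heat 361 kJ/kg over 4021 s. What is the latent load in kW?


Q_lat = m * h_fg / t
Q_lat = 1726 * 361 / 4021
Q_lat = 154.96 kW

154.96


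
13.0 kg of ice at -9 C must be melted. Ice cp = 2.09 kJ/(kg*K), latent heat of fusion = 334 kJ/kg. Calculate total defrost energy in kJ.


Sensible heat = cp * dT = 2.09 * 9 = 18.81 kJ/kg
Total per kg = 18.81 + 334 = 352.81 kJ/kg
Q = m * total = 13.0 * 352.81
Q = 4586.5 kJ

4586.5


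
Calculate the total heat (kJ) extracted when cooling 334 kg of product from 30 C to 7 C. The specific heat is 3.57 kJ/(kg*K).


dT = 30 - (7) = 23 K
Q = m * cp * dT = 334 * 3.57 * 23
Q = 27425 kJ

27425


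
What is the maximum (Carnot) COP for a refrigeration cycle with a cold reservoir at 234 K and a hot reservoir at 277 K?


dT = 277 - 234 = 43 K
COP_carnot = T_cold / dT = 234 / 43
COP_carnot = 5.442

5.442


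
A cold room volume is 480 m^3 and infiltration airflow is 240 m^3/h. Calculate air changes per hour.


ACH = flow / volume
ACH = 240 / 480
ACH = 0.5

0.5


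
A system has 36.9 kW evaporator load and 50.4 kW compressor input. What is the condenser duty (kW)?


Q_cond = Q_evap + W
Q_cond = 36.9 + 50.4
Q_cond = 87.3 kW

87.3


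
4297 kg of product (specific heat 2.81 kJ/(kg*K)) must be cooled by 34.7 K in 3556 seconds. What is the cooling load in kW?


Q = m * cp * dT / t
Q = 4297 * 2.81 * 34.7 / 3556
Q = 117.826 kW

117.826


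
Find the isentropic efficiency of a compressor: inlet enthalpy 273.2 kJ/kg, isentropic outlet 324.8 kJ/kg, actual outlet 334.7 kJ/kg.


dh_ideal = 324.8 - 273.2 = 51.6 kJ/kg
dh_actual = 334.7 - 273.2 = 61.5 kJ/kg
eta_s = dh_ideal / dh_actual = 51.6 / 61.5
eta_s = 0.839

0.839


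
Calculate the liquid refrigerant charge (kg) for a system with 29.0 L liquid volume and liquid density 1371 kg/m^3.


Charge = V * rho / 1000
Charge = 29.0 * 1371 / 1000
Charge = 39.76 kg

39.76


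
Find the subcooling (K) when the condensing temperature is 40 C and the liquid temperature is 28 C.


Subcooling = T_cond - T_liquid
Subcooling = 40 - 28
Subcooling = 12 K

12


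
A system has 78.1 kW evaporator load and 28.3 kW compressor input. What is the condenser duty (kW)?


Q_cond = Q_evap + W
Q_cond = 78.1 + 28.3
Q_cond = 106.4 kW

106.4


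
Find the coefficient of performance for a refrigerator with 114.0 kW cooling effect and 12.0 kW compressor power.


COP = Q_evap / W
COP = 114.0 / 12.0
COP = 9.5

9.5


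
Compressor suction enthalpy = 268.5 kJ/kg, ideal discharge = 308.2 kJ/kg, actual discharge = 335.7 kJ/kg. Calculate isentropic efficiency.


dh_ideal = 308.2 - 268.5 = 39.7 kJ/kg
dh_actual = 335.7 - 268.5 = 67.2 kJ/kg
eta_s = dh_ideal / dh_actual = 39.7 / 67.2
eta_s = 0.5908

0.5908


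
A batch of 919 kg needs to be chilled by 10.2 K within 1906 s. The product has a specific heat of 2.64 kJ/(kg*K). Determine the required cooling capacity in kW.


Q = m * cp * dT / t
Q = 919 * 2.64 * 10.2 / 1906
Q = 12.984 kW

12.984


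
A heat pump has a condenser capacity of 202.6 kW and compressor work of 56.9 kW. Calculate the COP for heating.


COP_hp = Q_cond / W
COP_hp = 202.6 / 56.9
COP_hp = 3.561

3.561


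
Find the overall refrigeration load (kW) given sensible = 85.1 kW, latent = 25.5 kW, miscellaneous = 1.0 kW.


Q_total = Q_s + Q_l + Q_misc
Q_total = 85.1 + 25.5 + 1.0
Q_total = 111.6 kW

111.6


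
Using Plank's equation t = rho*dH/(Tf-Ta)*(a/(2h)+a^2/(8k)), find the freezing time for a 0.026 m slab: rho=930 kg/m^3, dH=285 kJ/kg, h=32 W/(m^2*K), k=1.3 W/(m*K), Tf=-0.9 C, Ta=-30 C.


dT = -0.9 - (-30) = 29.1 K
term1 = a/(2h) = 0.026/(2*32) = 0.00040625
term2 = a^2/(8k) = 0.026^2/(8*1.3) = 0.000065
t = rho*dH*1000/dT * (term1 + term2)
t = 930*285*1000/29.1 * (0.00040625 + 0.000065)
t = 4292 s

4292


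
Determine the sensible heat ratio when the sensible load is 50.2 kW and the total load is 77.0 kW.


SHR = Q_sensible / Q_total
SHR = 50.2 / 77.0
SHR = 0.652

0.652


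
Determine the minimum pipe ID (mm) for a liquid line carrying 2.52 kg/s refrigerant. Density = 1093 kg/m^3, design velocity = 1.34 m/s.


A = m_dot / (rho * v) = 2.52 / (1093 * 1.34) = 0.001720582813 m^2
d = sqrt(4*A/pi) * 1000
d = 46.8 mm

46.8


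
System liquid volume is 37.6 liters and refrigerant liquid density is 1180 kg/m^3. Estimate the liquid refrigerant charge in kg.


Charge = V * rho / 1000
Charge = 37.6 * 1180 / 1000
Charge = 44.37 kg

44.37


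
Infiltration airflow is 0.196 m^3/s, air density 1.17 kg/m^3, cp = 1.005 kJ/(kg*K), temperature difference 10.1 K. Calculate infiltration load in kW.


Q = V_dot * rho * cp * dT
Q = 0.196 * 1.17 * 1.005 * 10.1
Q = 2.328 kW

2.328


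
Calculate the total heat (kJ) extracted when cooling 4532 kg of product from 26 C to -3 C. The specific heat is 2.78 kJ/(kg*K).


dT = 26 - (-3) = 29 K
Q = m * cp * dT = 4532 * 2.78 * 29
Q = 365370 kJ

365370


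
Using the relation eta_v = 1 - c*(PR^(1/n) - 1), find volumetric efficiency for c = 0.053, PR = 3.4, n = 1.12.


PR^(1/n) = 3.4^(1/1.12) = 2.98218614
eta_v = 1 - 0.053 * (2.98218614 - 1)
eta_v = 0.8949

0.8949


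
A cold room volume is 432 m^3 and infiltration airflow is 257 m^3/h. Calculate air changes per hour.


ACH = flow / volume
ACH = 257 / 432
ACH = 0.595

0.595


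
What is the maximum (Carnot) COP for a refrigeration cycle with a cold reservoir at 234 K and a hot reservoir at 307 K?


dT = 307 - 234 = 73 K
COP_carnot = T_cold / dT = 234 / 73
COP_carnot = 3.205

3.205


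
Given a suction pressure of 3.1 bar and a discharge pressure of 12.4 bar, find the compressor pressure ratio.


PR = P_high / P_low
PR = 12.4 / 3.1
PR = 4.0

4.0


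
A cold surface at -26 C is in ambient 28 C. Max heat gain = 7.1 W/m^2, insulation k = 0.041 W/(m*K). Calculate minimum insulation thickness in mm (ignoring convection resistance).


dT = 28 - (-26) = 54 K
thickness = k * dT / q_max * 1000
thickness = 0.041 * 54 / 7.1 * 1000
thickness = 311.8 mm

311.8


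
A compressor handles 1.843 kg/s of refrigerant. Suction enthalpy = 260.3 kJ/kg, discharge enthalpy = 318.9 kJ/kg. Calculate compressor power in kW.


dh = 318.9 - 260.3 = 58.6 kJ/kg
W = m_dot * dh = 1.843 * 58.6 = 108.0 kW

108.0


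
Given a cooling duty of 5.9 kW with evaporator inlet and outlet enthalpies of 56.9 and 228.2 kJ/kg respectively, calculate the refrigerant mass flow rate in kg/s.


dh = 228.2 - 56.9 = 171.3 kJ/kg
m_dot = Q / dh = 5.9 / 171.3 = 0.0344 kg/s

0.0344


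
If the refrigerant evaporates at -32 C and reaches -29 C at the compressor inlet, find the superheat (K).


Superheat = T_suction - T_evap
Superheat = -29 - (-32)
Superheat = 3 K

3


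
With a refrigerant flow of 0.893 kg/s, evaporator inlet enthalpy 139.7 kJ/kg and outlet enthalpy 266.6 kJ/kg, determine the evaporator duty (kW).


dh = 266.6 - 139.7 = 126.9 kJ/kg
Q_evap = m_dot * dh = 0.893 * 126.9
Q_evap = 113.32 kW

113.32


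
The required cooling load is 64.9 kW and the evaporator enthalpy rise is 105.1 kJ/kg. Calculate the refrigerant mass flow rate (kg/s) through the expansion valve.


m_dot = Q / dh
m_dot = 64.9 / 105.1
m_dot = 0.6175 kg/s

0.6175


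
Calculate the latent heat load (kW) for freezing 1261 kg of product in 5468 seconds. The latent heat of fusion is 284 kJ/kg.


Q_lat = m * h_fg / t
Q_lat = 1261 * 284 / 5468
Q_lat = 65.49 kW

65.49


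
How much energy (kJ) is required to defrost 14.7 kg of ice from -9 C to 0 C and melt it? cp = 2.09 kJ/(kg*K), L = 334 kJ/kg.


Sensible heat = cp * dT = 2.09 * 9 = 18.81 kJ/kg
Total per kg = 18.81 + 334 = 352.81 kJ/kg
Q = m * total = 14.7 * 352.81
Q = 5186.3 kJ

5186.3


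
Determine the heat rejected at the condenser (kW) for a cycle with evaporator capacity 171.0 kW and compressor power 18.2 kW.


Q_cond = Q_evap + W
Q_cond = 171.0 + 18.2
Q_cond = 189.2 kW

189.2


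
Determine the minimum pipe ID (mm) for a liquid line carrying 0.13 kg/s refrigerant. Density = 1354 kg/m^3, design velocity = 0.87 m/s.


A = m_dot / (rho * v) = 0.13 / (1354 * 0.87) = 0.0001103584102 m^2
d = sqrt(4*A/pi) * 1000
d = 11.9 mm

11.9


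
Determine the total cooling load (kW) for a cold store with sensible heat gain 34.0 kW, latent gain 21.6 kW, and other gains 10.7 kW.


Q_total = Q_s + Q_l + Q_misc
Q_total = 34.0 + 21.6 + 10.7
Q_total = 66.3 kW

66.3


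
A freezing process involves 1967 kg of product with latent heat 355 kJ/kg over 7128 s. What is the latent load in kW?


Q_lat = m * h_fg / t
Q_lat = 1967 * 355 / 7128
Q_lat = 97.96 kW

97.96


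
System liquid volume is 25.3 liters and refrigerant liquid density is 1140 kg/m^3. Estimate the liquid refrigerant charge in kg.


Charge = V * rho / 1000
Charge = 25.3 * 1140 / 1000
Charge = 28.84 kg

28.84


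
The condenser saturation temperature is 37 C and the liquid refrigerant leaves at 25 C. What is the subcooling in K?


Subcooling = T_cond - T_liquid
Subcooling = 37 - 25
Subcooling = 12 K

12


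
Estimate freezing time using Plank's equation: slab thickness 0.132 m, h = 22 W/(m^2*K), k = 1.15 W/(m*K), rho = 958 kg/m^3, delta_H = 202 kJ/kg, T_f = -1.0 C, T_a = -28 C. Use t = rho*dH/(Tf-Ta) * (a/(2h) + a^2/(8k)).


dT = -1.0 - (-28) = 27.0 K
term1 = a/(2h) = 0.132/(2*22) = 0.003
term2 = a^2/(8k) = 0.132^2/(8*1.15) = 0.001893913043
t = rho*dH*1000/dT * (term1 + term2)
t = 958*202*1000/27.0 * (0.003 + 0.001893913043)
t = 35076 s

35076


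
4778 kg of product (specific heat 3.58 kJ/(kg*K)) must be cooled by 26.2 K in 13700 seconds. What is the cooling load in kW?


Q = m * cp * dT / t
Q = 4778 * 3.58 * 26.2 / 13700
Q = 32.712 kW

32.712


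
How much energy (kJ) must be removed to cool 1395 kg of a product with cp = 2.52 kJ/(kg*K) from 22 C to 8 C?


dT = 22 - (8) = 14 K
Q = m * cp * dT = 1395 * 2.52 * 14
Q = 49216 kJ

49216


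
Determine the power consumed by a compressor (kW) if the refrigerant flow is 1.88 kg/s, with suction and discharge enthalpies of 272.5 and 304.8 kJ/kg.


dh = 304.8 - 272.5 = 32.3 kJ/kg
W = m_dot * dh = 1.88 * 32.3 = 60.72 kW

60.72


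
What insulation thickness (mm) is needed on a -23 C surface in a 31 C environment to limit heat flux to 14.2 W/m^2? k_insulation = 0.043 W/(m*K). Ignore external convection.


dT = 31 - (-23) = 54 K
thickness = k * dT / q_max * 1000
thickness = 0.043 * 54 / 14.2 * 1000
thickness = 163.5 mm

163.5


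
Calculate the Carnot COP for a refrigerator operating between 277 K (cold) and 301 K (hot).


dT = 301 - 277 = 24 K
COP_carnot = T_cold / dT = 277 / 24
COP_carnot = 11.542

11.542


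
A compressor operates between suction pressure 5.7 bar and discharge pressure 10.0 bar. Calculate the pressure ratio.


PR = P_high / P_low
PR = 10.0 / 5.7
PR = 1.754

1.754


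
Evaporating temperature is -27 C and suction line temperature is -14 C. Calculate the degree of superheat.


Superheat = T_suction - T_evap
Superheat = -14 - (-27)
Superheat = 13 K

13


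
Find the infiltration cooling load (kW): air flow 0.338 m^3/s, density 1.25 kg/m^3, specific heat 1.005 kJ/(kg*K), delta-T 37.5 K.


Q = V_dot * rho * cp * dT
Q = 0.338 * 1.25 * 1.005 * 37.5
Q = 15.923 kW

15.923


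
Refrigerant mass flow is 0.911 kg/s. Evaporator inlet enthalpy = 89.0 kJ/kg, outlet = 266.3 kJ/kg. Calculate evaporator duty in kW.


dh = 266.3 - 89.0 = 177.3 kJ/kg
Q_evap = m_dot * dh = 0.911 * 177.3
Q_evap = 161.52 kW

161.52


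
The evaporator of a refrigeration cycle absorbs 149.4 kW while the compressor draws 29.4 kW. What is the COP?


COP = Q_evap / W
COP = 149.4 / 29.4
COP = 5.082

5.082


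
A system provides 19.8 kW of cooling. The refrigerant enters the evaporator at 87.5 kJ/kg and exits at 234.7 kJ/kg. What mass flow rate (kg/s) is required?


dh = 234.7 - 87.5 = 147.2 kJ/kg
m_dot = Q / dh = 19.8 / 147.2 = 0.1345 kg/s

0.1345


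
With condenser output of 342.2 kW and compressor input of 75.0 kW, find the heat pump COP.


COP_hp = Q_cond / W
COP_hp = 342.2 / 75.0
COP_hp = 4.563

4.563


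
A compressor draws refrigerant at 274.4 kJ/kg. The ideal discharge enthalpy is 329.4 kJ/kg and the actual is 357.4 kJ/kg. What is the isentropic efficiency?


dh_ideal = 329.4 - 274.4 = 55.0 kJ/kg
dh_actual = 357.4 - 274.4 = 83.0 kJ/kg
eta_s = dh_ideal / dh_actual = 55.0 / 83.0
eta_s = 0.6627

0.6627


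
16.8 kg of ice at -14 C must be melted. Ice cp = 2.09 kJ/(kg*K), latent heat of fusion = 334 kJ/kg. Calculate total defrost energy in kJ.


Sensible heat = cp * dT = 2.09 * 14 = 29.26 kJ/kg
Total per kg = 29.26 + 334 = 363.26 kJ/kg
Q = m * total = 16.8 * 363.26
Q = 6102.8 kJ

6102.8


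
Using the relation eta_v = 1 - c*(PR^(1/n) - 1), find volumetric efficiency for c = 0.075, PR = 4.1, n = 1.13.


PR^(1/n) = 4.1^(1/1.13) = 3.48567265
eta_v = 1 - 0.075 * (3.48567265 - 1)
eta_v = 0.8136

0.8136


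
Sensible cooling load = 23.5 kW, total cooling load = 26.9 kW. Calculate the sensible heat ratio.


SHR = Q_sensible / Q_total
SHR = 23.5 / 26.9
SHR = 0.874

0.874


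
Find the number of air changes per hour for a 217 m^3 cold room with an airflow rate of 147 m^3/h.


ACH = flow / volume
ACH = 147 / 217
ACH = 0.677

0.677


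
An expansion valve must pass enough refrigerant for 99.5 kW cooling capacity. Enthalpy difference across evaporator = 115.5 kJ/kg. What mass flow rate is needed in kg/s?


m_dot = Q / dh
m_dot = 99.5 / 115.5
m_dot = 0.8615 kg/s

0.8615


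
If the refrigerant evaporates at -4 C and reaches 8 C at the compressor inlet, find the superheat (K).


Superheat = T_suction - T_evap
Superheat = 8 - (-4)
Superheat = 12 K

12


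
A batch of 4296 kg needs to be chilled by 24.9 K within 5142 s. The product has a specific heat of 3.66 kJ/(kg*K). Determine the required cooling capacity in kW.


Q = m * cp * dT / t
Q = 4296 * 3.66 * 24.9 / 5142
Q = 76.14 kW

76.14


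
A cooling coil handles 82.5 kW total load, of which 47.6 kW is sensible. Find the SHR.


SHR = Q_sensible / Q_total
SHR = 47.6 / 82.5
SHR = 0.577

0.577


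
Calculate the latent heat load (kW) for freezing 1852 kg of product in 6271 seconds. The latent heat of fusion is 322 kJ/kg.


Q_lat = m * h_fg / t
Q_lat = 1852 * 322 / 6271
Q_lat = 95.1 kW

95.1


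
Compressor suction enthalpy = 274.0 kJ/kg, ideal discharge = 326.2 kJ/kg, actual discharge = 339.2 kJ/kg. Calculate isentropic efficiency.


dh_ideal = 326.2 - 274.0 = 52.2 kJ/kg
dh_actual = 339.2 - 274.0 = 65.2 kJ/kg
eta_s = dh_ideal / dh_actual = 52.2 / 65.2
eta_s = 0.8006

0.8006


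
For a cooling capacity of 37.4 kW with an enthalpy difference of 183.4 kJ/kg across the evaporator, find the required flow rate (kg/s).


m_dot = Q / dh
m_dot = 37.4 / 183.4
m_dot = 0.2039 kg/s

0.2039


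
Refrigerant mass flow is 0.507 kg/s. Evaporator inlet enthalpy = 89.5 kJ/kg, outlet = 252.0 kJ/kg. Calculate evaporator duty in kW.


dh = 252.0 - 89.5 = 162.5 kJ/kg
Q_evap = m_dot * dh = 0.507 * 162.5
Q_evap = 82.39 kW

82.39


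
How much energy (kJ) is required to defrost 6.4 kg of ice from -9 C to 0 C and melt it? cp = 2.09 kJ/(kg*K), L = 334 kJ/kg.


Sensible heat = cp * dT = 2.09 * 9 = 18.81 kJ/kg
Total per kg = 18.81 + 334 = 352.81 kJ/kg
Q = m * total = 6.4 * 352.81
Q = 2258.0 kJ

2258.0


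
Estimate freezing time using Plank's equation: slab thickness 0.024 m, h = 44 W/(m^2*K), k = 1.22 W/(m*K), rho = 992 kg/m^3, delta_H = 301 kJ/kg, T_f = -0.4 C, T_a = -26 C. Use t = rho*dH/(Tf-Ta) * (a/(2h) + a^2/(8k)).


dT = -0.4 - (-26) = 25.6 K
term1 = a/(2h) = 0.024/(2*44) = 0.0002727272727
term2 = a^2/(8k) = 0.024^2/(8*1.22) = 0.00005901639344
t = rho*dH*1000/dT * (term1 + term2)
t = 992*301*1000/25.6 * (0.0002727272727 + 0.00005901639344)
t = 3869 s

3869


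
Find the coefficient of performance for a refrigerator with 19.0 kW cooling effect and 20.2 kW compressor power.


COP = Q_evap / W
COP = 19.0 / 20.2
COP = 0.941

0.941


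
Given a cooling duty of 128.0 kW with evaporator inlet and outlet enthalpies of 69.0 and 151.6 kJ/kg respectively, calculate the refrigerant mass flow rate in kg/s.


dh = 151.6 - 69.0 = 82.6 kJ/kg
m_dot = Q / dh = 128.0 / 82.6 = 1.5496 kg/s

1.5496


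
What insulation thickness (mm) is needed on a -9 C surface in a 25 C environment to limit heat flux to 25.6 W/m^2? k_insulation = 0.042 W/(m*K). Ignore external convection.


dT = 25 - (-9) = 34 K
thickness = k * dT / q_max * 1000
thickness = 0.042 * 34 / 25.6 * 1000
thickness = 55.8 mm

55.8


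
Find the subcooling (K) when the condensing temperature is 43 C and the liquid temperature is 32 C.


Subcooling = T_cond - T_liquid
Subcooling = 43 - 32
Subcooling = 11 K

11


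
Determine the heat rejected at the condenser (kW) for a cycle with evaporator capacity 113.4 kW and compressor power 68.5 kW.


Q_cond = Q_evap + W
Q_cond = 113.4 + 68.5
Q_cond = 181.9 kW

181.9


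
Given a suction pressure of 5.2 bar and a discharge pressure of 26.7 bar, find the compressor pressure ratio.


PR = P_high / P_low
PR = 26.7 / 5.2
PR = 5.135

5.135


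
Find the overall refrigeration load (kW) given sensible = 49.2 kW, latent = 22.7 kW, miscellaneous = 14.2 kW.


Q_total = Q_s + Q_l + Q_misc
Q_total = 49.2 + 22.7 + 14.2
Q_total = 86.1 kW

86.1


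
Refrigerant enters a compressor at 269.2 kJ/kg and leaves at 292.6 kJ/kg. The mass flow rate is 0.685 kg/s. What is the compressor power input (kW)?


dh = 292.6 - 269.2 = 23.4 kJ/kg
W = m_dot * dh = 0.685 * 23.4 = 16.03 kW

16.03


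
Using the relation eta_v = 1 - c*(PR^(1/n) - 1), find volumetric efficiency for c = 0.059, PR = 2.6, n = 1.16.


PR^(1/n) = 2.6^(1/1.16) = 2.27895445
eta_v = 1 - 0.059 * (2.27895445 - 1)
eta_v = 0.9245

0.9245


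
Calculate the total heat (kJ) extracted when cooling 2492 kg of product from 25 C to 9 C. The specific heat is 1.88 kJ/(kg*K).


dT = 25 - (9) = 16 K
Q = m * cp * dT = 2492 * 1.88 * 16
Q = 74959 kJ

74959
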